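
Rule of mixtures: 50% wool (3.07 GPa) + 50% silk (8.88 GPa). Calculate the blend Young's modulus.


Formula: Blend property = (fraction_A * property_A) + (fraction_B * property_B)
Step 1: Contribution A = 50/100 * 3.07 GPa = 1.535 GPa
Step 2: Contribution B = 50/100 * 8.88 GPa = 4.44 GPa
Step 3: Blend Young's modulus = 1.535 + 4.44 = 5.975 GPa

5.975 GPa


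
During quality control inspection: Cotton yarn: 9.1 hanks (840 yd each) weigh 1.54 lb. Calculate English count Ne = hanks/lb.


Formula: Ne = hanks / mass_lb
Substituting: Ne = 9.1 / 1.54
Ne = 5.9

5.9 Ne


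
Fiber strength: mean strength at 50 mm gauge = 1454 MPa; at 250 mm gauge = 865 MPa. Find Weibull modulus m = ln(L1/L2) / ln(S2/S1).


Formula: m = ln(L1/L2) / ln(S2/S1)
Step 1: ln(L1/L2) = ln(50/250) = -1.60944
Step 2: S2/S1 = 865/1454 = 0.59491
Step 3: ln(S2/S1) = ln(0.59491) = -0.51935
Step 4: m = -1.60944 / -0.51935 = 3.10

3.10 (Weibull m)


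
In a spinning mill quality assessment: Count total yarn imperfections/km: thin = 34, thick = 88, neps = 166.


Formula: Total = thin places + thick places + neps
Total = 34 + 88 + 166
Total = 288 imperfections/km

288 imperfections/km


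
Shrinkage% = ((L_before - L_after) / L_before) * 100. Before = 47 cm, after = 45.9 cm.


Formula: Shrinkage% = ((L_before - L_after) / L_before) * 100
Step 1: Shrinkage = 47 - 45.9 = 1.1 cm
Step 2: Shrinkage% = (1.1 / 47) * 100
Step 3: Shrinkage% = 0.023404 * 100 = 2.3404% ≈ 2.3%

2.3%


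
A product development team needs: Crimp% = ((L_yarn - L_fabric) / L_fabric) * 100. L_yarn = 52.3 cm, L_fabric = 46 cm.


Formula: Crimp% = ((L_yarn - L_fabric) / L_fabric) * 100
Step 1: Extension = 52.3 - 46 = 6.3 cm
Step 2: Crimp% = (6.3 / 46) * 100
Step 3: Crimp% = 0.136957 * 100 = 13.6957% ≈ 13.7%

13.7%


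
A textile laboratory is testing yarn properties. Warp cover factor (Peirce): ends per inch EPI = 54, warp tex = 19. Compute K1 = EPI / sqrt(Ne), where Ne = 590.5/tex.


Formula: K1 = EPI / sqrt(Ne), with Ne = 590.5 / tex_warp
Step 1: Ne = 590.5 / 19 = 31.079
Step 2: sqrt(Ne) = sqrt(31.079) = 5.5749
Step 3: K1 = 54 / 5.5749 = 9.7

9.7


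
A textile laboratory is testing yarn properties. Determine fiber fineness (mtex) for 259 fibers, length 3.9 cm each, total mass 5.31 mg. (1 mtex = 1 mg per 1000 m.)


Formula: fineness (mtex) = mass (mg) / total length (km) = (mass_mg / total_length_m) * 1000
Step 1: Convert fiber length: 3.9 cm = 0.039 m
Step 2: Total fiber length = 259 * 0.039 = 10.101 m
Step 3: Linear density = 5.31 mg / 10.101 m = 0.5257 mg/m
Step 4: fineness = 0.5257 * 1000 = 525.7 mtex

525.7 mtex


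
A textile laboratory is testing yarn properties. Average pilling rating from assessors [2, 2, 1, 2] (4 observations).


Formula: Mean = sum / count
Sum = 2 + 2 + 1 + 2 = 7
Mean = 7 / 4 = 1.8

1.8


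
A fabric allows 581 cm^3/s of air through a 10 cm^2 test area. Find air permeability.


Formula: Air Permeability = Airflow / Test Area
AP = 581 cm^3/s / 10 cm^2
AP = 58.1 cm^3/s/cm^2

58.1 cm^3/s/cm^2


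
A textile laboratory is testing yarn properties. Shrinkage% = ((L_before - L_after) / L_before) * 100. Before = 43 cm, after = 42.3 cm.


Formula: Shrinkage% = ((L_before - L_after) / L_before) * 100
Step 1: Shrinkage = 43 - 42.3 = 0.7 cm
Step 2: Shrinkage% = (0.7 / 43) * 100
Step 3: Shrinkage% = 0.016279 * 100 = 1.6279% ≈ 1.6%

1.6%


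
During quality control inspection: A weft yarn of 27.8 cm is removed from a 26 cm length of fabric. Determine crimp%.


Formula: Crimp% = ((L_yarn - L_fabric) / L_fabric) * 100
Step 1: Extension = 27.8 - 26 = 1.8 cm
Step 2: Crimp% = (1.8 / 26) * 100
Step 3: Crimp% = 0.069231 * 100 = 6.9231% ≈ 6.9%

6.9%


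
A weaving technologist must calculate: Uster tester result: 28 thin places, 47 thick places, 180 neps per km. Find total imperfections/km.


Formula: Total = thin places + thick places + neps
Total = 28 + 47 + 180
Total = 255 imperfections/km

255 imperfections/km


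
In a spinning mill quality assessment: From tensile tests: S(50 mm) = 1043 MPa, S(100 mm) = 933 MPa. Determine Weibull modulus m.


Formula: m = ln(L1/L2) / ln(S2/S1)
Step 1: ln(L1/L2) = ln(50/100) = -0.69315
Step 2: S2/S1 = 933/1043 = 0.89453
Step 3: ln(S2/S1) = ln(0.89453) = -0.11146
Step 4: m = -0.69315 / -0.11146 = 6.22

6.22 (Weibull m)


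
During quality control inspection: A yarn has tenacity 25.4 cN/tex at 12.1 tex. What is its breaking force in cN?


Formula: Breaking force = Tenacity * Linear density
F = 25.4 cN/tex * 12.1 tex
F = 307.34 cN

307.34 cN


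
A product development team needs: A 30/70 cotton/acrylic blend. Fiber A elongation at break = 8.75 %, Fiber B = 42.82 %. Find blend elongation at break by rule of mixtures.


Formula: Blend property = (fraction_A * property_A) + (fraction_B * property_B)
Step 1: Contribution A = 30/100 * 8.75 % = 2.625 %
Step 2: Contribution B = 70/100 * 42.82 % = 29.974 %
Step 3: Blend elongation at break = 2.625 + 29.974 = 32.599 %

32.599 %


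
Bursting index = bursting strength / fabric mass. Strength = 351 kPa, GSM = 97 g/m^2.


Formula: Bursting Index = Bursting Strength / Fabric GSM
BI = 351 kPa / 97 g/m^2
BI = 3.619 kPa/(g/m^2)

3.619 kPa/(g/m^2)


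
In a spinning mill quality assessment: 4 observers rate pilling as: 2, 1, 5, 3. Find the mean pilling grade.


Formula: Mean = sum / count
Sum = 2 + 1 + 5 + 3 = 11
Mean = 11 / 4 = 2.8

2.8


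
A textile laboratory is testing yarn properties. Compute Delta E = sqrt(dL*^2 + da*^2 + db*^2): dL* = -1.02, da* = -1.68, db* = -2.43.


Formula: Delta E = sqrt(dL*^2 + da*^2 + db*^2)
Step 1: dL*^2 = (-1.02)^2 = 1.0404
Step 2: da*^2 = (-1.68)^2 = 2.8224
Step 3: db*^2 = (-2.43)^2 = 5.9049
Step 4: Sum = 1.0404 + 2.8224 + 5.9049 = 9.7677
Step 5: Delta E = sqrt(9.7677) = 3.13

3.13 Delta E


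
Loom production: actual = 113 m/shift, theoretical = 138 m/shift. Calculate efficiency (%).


Formula: Efficiency% = (Actual output / Theoretical output) * 100
Efficiency% = (113 / 138) * 100
Efficiency% = 0.818841 * 100 = 81.8841% ≈ 81.9%

81.9%


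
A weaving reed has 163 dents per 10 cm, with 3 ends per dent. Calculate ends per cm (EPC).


Formula: EPC = (dents per 10 cm * ends per dent) / 10
Step 1: Total ends per 10 cm = 163 * 3 = 489
Step 2: EPC = 489 / 10 = 48.9 ends/cm

48.9 ends/cm


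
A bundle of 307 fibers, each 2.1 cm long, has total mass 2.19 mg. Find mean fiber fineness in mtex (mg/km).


Formula: fineness (mtex) = mass (mg) / total length (km) = (mass_mg / total_length_m) * 1000
Step 1: Convert fiber length: 2.1 cm = 0.021 m
Step 2: Total fiber length = 307 * 0.021 = 6.447 m
Step 3: Linear density = 2.19 mg / 6.447 m = 0.3397 mg/m
Step 4: fineness = 0.3397 * 1000 = 339.7 mtex

339.7 mtex


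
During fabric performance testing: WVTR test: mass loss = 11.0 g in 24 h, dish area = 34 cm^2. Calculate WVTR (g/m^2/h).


Formula: WVTR = mass_loss / (area * time)
Step 1: Convert area: 34 cm^2 = 0.0034 m^2
Step 2: WVTR = 11.0 g / (0.0034 m^2 * 24 h)
Step 3: WVTR = 11.0 / 0.0816 = 134.8 g/m^2/h

134.8 g/m^2/h


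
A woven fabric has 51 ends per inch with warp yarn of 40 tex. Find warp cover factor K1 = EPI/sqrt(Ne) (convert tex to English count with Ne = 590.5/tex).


Formula: K1 = EPI / sqrt(Ne), with Ne = 590.5 / tex_warp
Step 1: Ne = 590.5 / 40 = 14.763
Step 2: sqrt(Ne) = sqrt(14.763) = 3.8423
Step 3: K1 = 51 / 3.8423 = 13.3

13.3


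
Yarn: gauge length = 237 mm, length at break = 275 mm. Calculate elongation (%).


Formula: Elongation (%) = ((L_break - L0) / L0) * 100
Step 1: Extension = 275 - 237 = 38 mm
Step 2: Elongation = (38 / 237) * 100
Step 3: Elongation = 0.160338 * 100 = 16.0338% ≈ 16.0%

16.0%


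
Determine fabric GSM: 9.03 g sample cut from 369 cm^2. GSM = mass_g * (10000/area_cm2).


Formula: GSM = mass_g / area_m2
Step 1: Convert area: 369 cm^2 = 369 / 10000 = 0.0369 m^2
Step 2: GSM = 9.03 g / 0.0369 m^2 = 244.7 g/m^2

244.7 g/m^2


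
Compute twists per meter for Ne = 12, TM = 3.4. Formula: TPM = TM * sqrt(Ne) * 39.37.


Formula: TPM = TM * sqrt(Ne) * 39.37
Step 1: sqrt(Ne) = sqrt(12) = 3.4641
Step 2: TM * sqrt(Ne) = 3.4 * 3.4641 = 11.7779
Step 3: TPM = 11.7779 * 39.37 = 464 twists/m

464 twists/m


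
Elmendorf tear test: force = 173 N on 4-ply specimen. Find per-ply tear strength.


Formula: Per-ply strength = Total force / Number of plies
Per-ply = 173 N / 4
Per-ply = 43.25 N

43.25 N


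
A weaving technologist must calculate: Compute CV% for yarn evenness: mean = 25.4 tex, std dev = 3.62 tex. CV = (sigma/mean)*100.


Formula: CV% = (standard deviation / mean) * 100
Step 1: Ratio = 3.62 / 25.4 = 0.14252
Step 2: CV% = 0.14252 * 100 = 14.252% ≈ 14.3%

14.3%


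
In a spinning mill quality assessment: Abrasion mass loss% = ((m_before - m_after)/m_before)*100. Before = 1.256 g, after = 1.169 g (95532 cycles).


Formula: Mass loss% = ((m_before - m_after) / m_before) * 100
Step 1: Mass loss = 1.256 - 1.169 = 0.087 g
Step 2: Ratio = 0.087 / 1.256 = 0.0692675
Step 3: Mass loss% = 0.0692675 * 100 = 6.92675% ≈ 6.93%

6.93%


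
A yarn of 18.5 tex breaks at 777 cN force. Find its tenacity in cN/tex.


Formula: Tenacity = Breaking force / Linear density
Tenacity = 777 cN / 18.5 tex
Tenacity = 42.00 cN/tex

42.00 cN/tex


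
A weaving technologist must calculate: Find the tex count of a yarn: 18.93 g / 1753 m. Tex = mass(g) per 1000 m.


Formula: Tex = (mass_g / length_m) * 1000
Substituting: Tex = (18.93 / 1753) * 1000
Intermediate: 18.93 / 1753 = 0.01079863 g/m
Tex = 0.01079863 * 1000 = 10.80 tex

10.80 tex


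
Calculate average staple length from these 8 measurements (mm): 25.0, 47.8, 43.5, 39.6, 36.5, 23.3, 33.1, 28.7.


Formula: Mean = sum of lengths / count
Sum = 25.0 + 47.8 + 43.5 + 39.6 + 36.5 + 23.3 + 33.1 + 28.7
Sum = 277.5 mm
Mean = 277.5 / 8 = 34.69 mm

34.69 mm


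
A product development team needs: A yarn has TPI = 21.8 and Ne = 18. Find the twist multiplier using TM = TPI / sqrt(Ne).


Formula: TM = TPI / sqrt(Ne)
Step 1: sqrt(Ne) = sqrt(18) = 4.2426
Step 2: TM = 21.8 / 4.2426 = 5.14

5.14 TM


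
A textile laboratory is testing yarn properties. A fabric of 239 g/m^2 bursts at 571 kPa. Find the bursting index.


Formula: Bursting Index = Bursting Strength / Fabric GSM
BI = 571 kPa / 239 g/m^2
BI = 2.389 kPa/(g/m^2)

2.389 kPa/(g/m^2)


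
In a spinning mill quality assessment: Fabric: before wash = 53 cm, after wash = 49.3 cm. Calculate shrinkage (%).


Formula: Shrinkage% = ((L_before - L_after) / L_before) * 100
Step 1: Shrinkage = 53 - 49.3 = 3.7 cm
Step 2: Shrinkage% = (3.7 / 53) * 100
Step 3: Shrinkage% = 0.069811 * 100 = 6.9811% ≈ 7.0%

7.0%


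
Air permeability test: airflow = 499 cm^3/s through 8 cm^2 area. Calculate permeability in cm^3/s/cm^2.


Formula: Air Permeability = Airflow / Test Area
AP = 499 cm^3/s / 8 cm^2
AP = 62.4 cm^3/s/cm^2

62.4 cm^3/s/cm^2


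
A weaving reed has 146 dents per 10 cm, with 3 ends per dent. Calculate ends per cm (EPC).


Formula: EPC = (dents per 10 cm * ends per dent) / 10
Step 1: Total ends per 10 cm = 146 * 3 = 438
Step 2: EPC = 438 / 10 = 43.8 ends/cm

43.8 ends/cm


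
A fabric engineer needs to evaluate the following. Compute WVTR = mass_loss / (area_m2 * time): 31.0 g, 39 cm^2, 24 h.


Formula: WVTR = mass_loss / (area * time)
Step 1: Convert area: 39 cm^2 = 0.0039 m^2
Step 2: WVTR = 31.0 g / (0.0039 m^2 * 24 h)
Step 3: WVTR = 31.0 / 0.0936 = 331.2 g/m^2/h

331.2 g/m^2/h


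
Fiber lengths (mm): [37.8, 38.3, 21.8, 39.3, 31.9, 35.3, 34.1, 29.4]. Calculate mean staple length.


Formula: Mean = sum of lengths / count
Sum = 37.8 + 38.3 + 21.8 + 39.3 + 31.9 + 35.3 + 34.1 + 29.4
Sum = 267.9 mm
Mean = 267.9 / 8 = 33.49 mm

33.49 mm


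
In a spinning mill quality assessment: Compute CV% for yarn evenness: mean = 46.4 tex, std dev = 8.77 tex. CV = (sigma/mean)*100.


Formula: CV% = (standard deviation / mean) * 100
Step 1: Ratio = 8.77 / 46.4 = 0.189009
Step 2: CV% = 0.189009 * 100 = 18.9009% ≈ 18.9%

18.9%


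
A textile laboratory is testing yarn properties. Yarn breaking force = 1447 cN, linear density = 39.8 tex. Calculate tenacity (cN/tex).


Formula: Tenacity = Breaking force / Linear density
Tenacity = 1447 cN / 39.8 tex
Tenacity = 36.36 cN/tex

36.36 cN/tex


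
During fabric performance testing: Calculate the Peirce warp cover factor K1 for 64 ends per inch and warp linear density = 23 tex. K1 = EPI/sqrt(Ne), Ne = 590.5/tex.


Formula: K1 = EPI / sqrt(Ne), with Ne = 590.5 / tex_warp
Step 1: Ne = 590.5 / 23 = 25.674
Step 2: sqrt(Ne) = sqrt(25.674) = 5.067
Step 3: K1 = 64 / 5.067 = 12.6

12.6


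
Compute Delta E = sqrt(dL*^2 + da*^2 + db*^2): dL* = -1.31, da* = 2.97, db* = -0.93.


Formula: Delta E = sqrt(dL*^2 + da*^2 + db*^2)
Step 1: dL*^2 = (-1.31)^2 = 1.7161
Step 2: da*^2 = 2.97^2 = 8.8209
Step 3: db*^2 = (-0.93)^2 = 0.8649
Step 4: Sum = 1.7161 + 8.8209 + 0.8649 = 11.4019
Step 5: Delta E = sqrt(11.4019) = 3.38

3.38 Delta E


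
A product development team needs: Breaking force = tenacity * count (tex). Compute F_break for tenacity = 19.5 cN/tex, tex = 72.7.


Formula: Breaking force = Tenacity * Linear density
F = 19.5 cN/tex * 72.7 tex
F = 1417.65 cN

1417.65 cN


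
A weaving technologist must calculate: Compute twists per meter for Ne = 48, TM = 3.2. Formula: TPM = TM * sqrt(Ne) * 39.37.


Formula: TPM = TM * sqrt(Ne) * 39.37
Step 1: sqrt(Ne) = sqrt(48) = 6.9282
Step 2: TM * sqrt(Ne) = 3.2 * 6.9282 = 22.1702
Step 3: TPM = 22.1702 * 39.37 = 873 twists/m

873 twists/m


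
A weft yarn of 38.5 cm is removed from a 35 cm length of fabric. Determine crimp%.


Formula: Crimp% = ((L_yarn - L_fabric) / L_fabric) * 100
Step 1: Extension = 38.5 - 35 = 3.5 cm
Step 2: Crimp% = (3.5 / 35) * 100
Step 3: Crimp% = 0.1 * 100 = 10.0%

10.0%


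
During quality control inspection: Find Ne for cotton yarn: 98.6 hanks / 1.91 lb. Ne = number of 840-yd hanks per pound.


Formula: Ne = hanks / mass_lb
Substituting: Ne = 98.6 / 1.91
Ne = 51.6

51.6 Ne


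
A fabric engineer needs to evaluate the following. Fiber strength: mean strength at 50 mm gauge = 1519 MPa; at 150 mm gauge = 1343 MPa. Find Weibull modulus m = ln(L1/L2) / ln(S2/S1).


Formula: m = ln(L1/L2) / ln(S2/S1)
Step 1: ln(L1/L2) = ln(50/150) = -1.09861
Step 2: S2/S1 = 1343/1519 = 0.88413
Step 3: ln(S2/S1) = ln(0.88413) = -0.12315
Step 4: m = -1.09861 / -0.12315 = 8.92

8.92 (Weibull m)


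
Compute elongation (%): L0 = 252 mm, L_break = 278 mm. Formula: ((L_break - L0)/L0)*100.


Formula: Elongation (%) = ((L_break - L0) / L0) * 100
Step 1: Extension = 278 - 252 = 26 mm
Step 2: Elongation = (26 / 252) * 100
Step 3: Elongation = 0.103175 * 100 = 10.3175% ≈ 10.3%

10.3%


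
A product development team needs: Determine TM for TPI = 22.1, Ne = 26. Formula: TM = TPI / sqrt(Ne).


Formula: TM = TPI / sqrt(Ne)
Step 1: sqrt(Ne) = sqrt(26) = 5.099
Step 2: TM = 22.1 / 5.099 = 4.33

4.33 TM


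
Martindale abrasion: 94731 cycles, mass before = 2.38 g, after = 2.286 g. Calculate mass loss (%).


Formula: Mass loss% = ((m_before - m_after) / m_before) * 100
Step 1: Mass loss = 2.38 - 2.286 = 0.094 g
Step 2: Ratio = 0.094 / 2.38 = 0.0394958
Step 3: Mass loss% = 0.0394958 * 100 = 3.94958% ≈ 3.95%

3.95%


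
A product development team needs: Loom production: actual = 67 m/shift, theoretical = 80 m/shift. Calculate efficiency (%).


Formula: Efficiency% = (Actual output / Theoretical output) * 100
Efficiency% = (67 / 80) * 100
Efficiency% = 0.8375 * 100 = 83.75% ≈ 83.8%

83.8%


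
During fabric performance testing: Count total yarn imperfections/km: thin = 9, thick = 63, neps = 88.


Formula: Total = thin places + thick places + neps
Total = 9 + 63 + 88
Total = 160 imperfections/km

160 imperfections/km


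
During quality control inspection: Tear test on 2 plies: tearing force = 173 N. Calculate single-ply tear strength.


Formula: Per-ply strength = Total force / Number of plies
Per-ply = 173 N / 2
Per-ply = 86.5 N

86.5 N


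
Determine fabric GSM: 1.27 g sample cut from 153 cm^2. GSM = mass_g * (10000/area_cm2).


Formula: GSM = mass_g / area_m2
Step 1: Convert area: 153 cm^2 = 153 / 10000 = 0.0153 m^2
Step 2: GSM = 1.27 g / 0.0153 m^2 = 83.0 g/m^2

83.0 g/m^2


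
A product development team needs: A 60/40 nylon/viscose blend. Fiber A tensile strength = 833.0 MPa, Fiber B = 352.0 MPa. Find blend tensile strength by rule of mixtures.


Formula: Blend property = (fraction_A * property_A) + (fraction_B * property_B)
Step 1: Contribution A = 60/100 * 833.0 MPa = 499.8 MPa
Step 2: Contribution B = 40/100 * 352.0 MPa = 140.8 MPa
Step 3: Blend tensile strength = 499.8 + 140.8 = 640.6 MPa

640.6 MPa


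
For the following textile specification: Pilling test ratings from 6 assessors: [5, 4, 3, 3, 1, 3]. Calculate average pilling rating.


Formula: Mean = sum / count
Sum = 5 + 4 + 3 + 3 + 1 + 3 = 19
Mean = 19 / 6 = 3.2

3.2


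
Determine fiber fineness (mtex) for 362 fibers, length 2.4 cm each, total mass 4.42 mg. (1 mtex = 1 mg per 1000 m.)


Formula: fineness (mtex) = mass (mg) / total length (km) = (mass_mg / total_length_m) * 1000
Step 1: Convert fiber length: 2.4 cm = 0.024 m
Step 2: Total fiber length = 362 * 0.024 = 8.688 m
Step 3: Linear density = 4.42 mg / 8.688 m = 0.5087 mg/m
Step 4: fineness = 0.5087 * 1000 = 508.7 mtex

508.7 mtex


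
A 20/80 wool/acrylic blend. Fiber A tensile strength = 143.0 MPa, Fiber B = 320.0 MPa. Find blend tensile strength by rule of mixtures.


Formula: Blend property = (fraction_A * property_A) + (fraction_B * property_B)
Step 1: Contribution A = 20/100 * 143.0 MPa = 28.6 MPa
Step 2: Contribution B = 80/100 * 320.0 MPa = 256.0 MPa
Step 3: Blend tensile strength = 28.6 + 256.0 = 284.6 MPa

284.6 MPa


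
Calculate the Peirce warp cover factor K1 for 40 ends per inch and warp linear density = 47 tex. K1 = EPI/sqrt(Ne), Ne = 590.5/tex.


Formula: K1 = EPI / sqrt(Ne), with Ne = 590.5 / tex_warp
Step 1: Ne = 590.5 / 47 = 12.564
Step 2: sqrt(Ne) = sqrt(12.564) = 3.5446
Step 3: K1 = 40 / 3.5446 = 11.3

11.3


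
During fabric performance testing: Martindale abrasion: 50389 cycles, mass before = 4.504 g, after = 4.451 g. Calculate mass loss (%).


Formula: Mass loss% = ((m_before - m_after) / m_before) * 100
Step 1: Mass loss = 4.504 - 4.451 = 0.053 g
Step 2: Ratio = 0.053 / 4.504 = 0.0117673
Step 3: Mass loss% = 0.0117673 * 100 = 1.17673% ≈ 1.18%

1.18%


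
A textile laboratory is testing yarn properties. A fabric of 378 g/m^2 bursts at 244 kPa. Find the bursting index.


Formula: Bursting Index = Bursting Strength / Fabric GSM
BI = 244 kPa / 378 g/m^2
BI = 0.646 kPa/(g/m^2)

0.646 kPa/(g/m^2)


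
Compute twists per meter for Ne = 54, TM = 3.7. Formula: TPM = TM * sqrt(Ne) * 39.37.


Formula: TPM = TM * sqrt(Ne) * 39.37
Step 1: sqrt(Ne) = sqrt(54) = 7.3485
Step 2: TM * sqrt(Ne) = 3.7 * 7.3485 = 27.1895
Step 3: TPM = 27.1895 * 39.37 = 1070 twists/m

1070 twists/m


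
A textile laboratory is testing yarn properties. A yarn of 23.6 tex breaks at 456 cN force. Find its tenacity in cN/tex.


Formula: Tenacity = Breaking force / Linear density
Tenacity = 456 cN / 23.6 tex
Tenacity = 19.32 cN/tex

19.32 cN/tex


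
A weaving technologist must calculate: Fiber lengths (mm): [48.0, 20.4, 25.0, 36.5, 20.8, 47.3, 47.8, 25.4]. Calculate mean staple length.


Formula: Mean = sum of lengths / count
Sum = 48.0 + 20.4 + 25.0 + 36.5 + 20.8 + 47.3 + 47.8 + 25.4
Sum = 271.2 mm
Mean = 271.2 / 8 = 33.90 mm

33.90 mm


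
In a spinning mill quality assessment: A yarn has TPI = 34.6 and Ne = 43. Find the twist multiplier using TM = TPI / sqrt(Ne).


Formula: TM = TPI / sqrt(Ne)
Step 1: sqrt(Ne) = sqrt(43) = 6.5574
Step 2: TM = 34.6 / 6.5574 = 5.28

5.28 TM


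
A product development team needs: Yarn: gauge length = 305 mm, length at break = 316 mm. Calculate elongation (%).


Formula: Elongation (%) = ((L_break - L0) / L0) * 100
Step 1: Extension = 316 - 305 = 11 mm
Step 2: Elongation = (11 / 305) * 100
Step 3: Elongation = 0.036066 * 100 = 3.6066% ≈ 3.6%

3.6%


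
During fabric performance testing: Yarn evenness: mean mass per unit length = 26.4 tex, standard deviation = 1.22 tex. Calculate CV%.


Formula: CV% = (standard deviation / mean) * 100
Step 1: Ratio = 1.22 / 26.4 = 0.046212
Step 2: CV% = 0.046212 * 100 = 4.6212% ≈ 4.6%

4.6%


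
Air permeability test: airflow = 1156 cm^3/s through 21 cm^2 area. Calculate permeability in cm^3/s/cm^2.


Formula: Air Permeability = Airflow / Test Area
AP = 1156 cm^3/s / 21 cm^2
AP = 55.0 cm^3/s/cm^2

55.0 cm^3/s/cm^2


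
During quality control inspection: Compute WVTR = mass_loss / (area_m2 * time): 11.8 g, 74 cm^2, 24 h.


Formula: WVTR = mass_loss / (area * time)
Step 1: Convert area: 74 cm^2 = 0.0074 m^2
Step 2: WVTR = 11.8 g / (0.0074 m^2 * 24 h)
Step 3: WVTR = 11.8 / 0.1776 = 66.4 g/m^2/h

66.4 g/m^2/h


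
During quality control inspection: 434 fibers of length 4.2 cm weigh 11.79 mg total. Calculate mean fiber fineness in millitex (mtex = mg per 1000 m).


Formula: fineness (mtex) = mass (mg) / total length (km) = (mass_mg / total_length_m) * 1000
Step 1: Convert fiber length: 4.2 cm = 0.042 m
Step 2: Total fiber length = 434 * 0.042 = 18.228 m
Step 3: Linear density = 11.79 mg / 18.228 m = 0.6468 mg/m
Step 4: fineness = 0.6468 * 1000 = 646.8 mtex

646.8 mtex


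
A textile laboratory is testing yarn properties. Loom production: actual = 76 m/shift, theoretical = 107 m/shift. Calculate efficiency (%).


Formula: Efficiency% = (Actual output / Theoretical output) * 100
Efficiency% = (76 / 107) * 100
Efficiency% = 0.71028 * 100 = 71.028% ≈ 71.0%

71.0%


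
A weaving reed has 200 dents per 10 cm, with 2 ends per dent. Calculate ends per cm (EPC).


Formula: EPC = (dents per 10 cm * ends per dent) / 10
Step 1: Total ends per 10 cm = 200 * 2 = 400
Step 2: EPC = 400 / 10 = 40.0 ends/cm

40.0 ends/cm


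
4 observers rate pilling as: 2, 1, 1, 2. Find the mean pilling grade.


Formula: Mean = sum / count
Sum = 2 + 1 + 1 + 2 = 6
Mean = 6 / 4 = 1.5

1.5


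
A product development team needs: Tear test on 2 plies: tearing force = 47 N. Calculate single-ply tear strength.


Formula: Per-ply strength = Total force / Number of plies
Per-ply = 47 N / 2
Per-ply = 23.5 N

23.5 N


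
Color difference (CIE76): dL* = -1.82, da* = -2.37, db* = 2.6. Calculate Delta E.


Formula: Delta E = sqrt(dL*^2 + da*^2 + db*^2)
Step 1: dL*^2 = (-1.82)^2 = 3.3124
Step 2: da*^2 = (-2.37)^2 = 5.6169
Step 3: db*^2 = 2.6^2 = 6.76
Step 4: Sum = 3.3124 + 5.6169 + 6.76 = 15.6893
Step 5: Delta E = sqrt(15.6893) = 3.96

3.96 Delta E


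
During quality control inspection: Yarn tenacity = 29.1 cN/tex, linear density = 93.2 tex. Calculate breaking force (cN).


Formula: Breaking force = Tenacity * Linear density
F = 29.1 cN/tex * 93.2 tex
F = 2712.12 cN

2712.12 cN


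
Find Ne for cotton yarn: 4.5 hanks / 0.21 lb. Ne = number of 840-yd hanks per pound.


Formula: Ne = hanks / mass_lb
Substituting: Ne = 4.5 / 0.21
Ne = 21.4

21.4 Ne


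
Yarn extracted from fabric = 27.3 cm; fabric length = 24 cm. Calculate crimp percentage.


Formula: Crimp% = ((L_yarn - L_fabric) / L_fabric) * 100
Step 1: Extension = 27.3 - 24 = 3.3 cm
Step 2: Crimp% = (3.3 / 24) * 100
Step 3: Crimp% = 0.1375 * 100 = 13.75% ≈ 13.8%

13.8%


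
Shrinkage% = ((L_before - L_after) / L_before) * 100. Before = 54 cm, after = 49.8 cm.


Formula: Shrinkage% = ((L_before - L_after) / L_before) * 100
Step 1: Shrinkage = 54 - 49.8 = 4.2 cm
Step 2: Shrinkage% = (4.2 / 54) * 100
Step 3: Shrinkage% = 0.077778 * 100 = 7.7778% ≈ 7.8%

7.8%


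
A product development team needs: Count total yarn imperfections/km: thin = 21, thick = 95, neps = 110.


Formula: Total = thin places + thick places + neps
Total = 21 + 95 + 110
Total = 226 imperfections/km

226 imperfections/km


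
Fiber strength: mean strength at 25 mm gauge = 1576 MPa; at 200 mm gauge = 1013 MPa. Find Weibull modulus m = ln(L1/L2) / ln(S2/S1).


Formula: m = ln(L1/L2) / ln(S2/S1)
Step 1: ln(L1/L2) = ln(25/200) = -2.07944
Step 2: S2/S1 = 1013/1576 = 0.64277
Step 3: ln(S2/S1) = ln(0.64277) = -0.44197
Step 4: m = -2.07944 / -0.44197 = 4.70

4.70 (Weibull m)


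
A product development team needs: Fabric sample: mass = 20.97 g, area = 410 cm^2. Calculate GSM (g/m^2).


Formula: GSM = mass_g / area_m2
Step 1: Convert area: 410 cm^2 = 410 / 10000 = 0.041 m^2
Step 2: GSM = 20.97 g / 0.041 m^2 = 511.5 g/m^2

511.5 g/m^2


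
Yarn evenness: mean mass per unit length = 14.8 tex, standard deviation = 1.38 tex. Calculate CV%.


Formula: CV% = (standard deviation / mean) * 100
Step 1: Ratio = 1.38 / 14.8 = 0.093243
Step 2: CV% = 0.093243 * 100 = 9.3243% ≈ 9.3%

9.3%


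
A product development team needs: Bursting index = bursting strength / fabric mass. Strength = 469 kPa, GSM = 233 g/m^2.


Formula: Bursting Index = Bursting Strength / Fabric GSM
BI = 469 kPa / 233 g/m^2
BI = 2.013 kPa/(g/m^2)

2.013 kPa/(g/m^2)


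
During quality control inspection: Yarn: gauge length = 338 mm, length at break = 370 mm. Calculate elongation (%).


Formula: Elongation (%) = ((L_break - L0) / L0) * 100
Step 1: Extension = 370 - 338 = 32 mm
Step 2: Elongation = (32 / 338) * 100
Step 3: Elongation = 0.094675 * 100 = 9.4675% ≈ 9.5%

9.5%


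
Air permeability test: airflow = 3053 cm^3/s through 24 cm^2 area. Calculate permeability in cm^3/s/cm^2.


Formula: Air Permeability = Airflow / Test Area
AP = 3053 cm^3/s / 24 cm^2
AP = 127.2 cm^3/s/cm^2

127.2 cm^3/s/cm^2


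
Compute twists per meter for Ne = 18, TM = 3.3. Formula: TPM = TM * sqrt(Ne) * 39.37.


Formula: TPM = TM * sqrt(Ne) * 39.37
Step 1: sqrt(Ne) = sqrt(18) = 4.2426
Step 2: TM * sqrt(Ne) = 3.3 * 4.2426 = 14.0006
Step 3: TPM = 14.0006 * 39.37 = 551 twists/m

551 twists/m


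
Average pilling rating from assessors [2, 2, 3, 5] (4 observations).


Formula: Mean = sum / count
Sum = 2 + 2 + 3 + 5 = 12
Mean = 12 / 4 = 3.0

3.0


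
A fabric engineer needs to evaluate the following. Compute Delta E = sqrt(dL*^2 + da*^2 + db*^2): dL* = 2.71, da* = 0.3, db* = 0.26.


Formula: Delta E = sqrt(dL*^2 + da*^2 + db*^2)
Step 1: dL*^2 = 2.71^2 = 7.3441
Step 2: da*^2 = 0.3^2 = 0.09
Step 3: db*^2 = 0.26^2 = 0.0676
Step 4: Sum = 7.3441 + 0.09 + 0.0676 = 7.5017
Step 5: Delta E = sqrt(7.5017) = 2.74

2.74 Delta E


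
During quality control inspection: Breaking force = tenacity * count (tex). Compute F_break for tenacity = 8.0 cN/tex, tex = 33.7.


Formula: Breaking force = Tenacity * Linear density
F = 8.0 cN/tex * 33.7 tex
F = 269.60 cN

269.60 cN


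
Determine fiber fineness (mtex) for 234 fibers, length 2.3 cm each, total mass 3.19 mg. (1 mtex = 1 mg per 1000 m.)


Formula: fineness (mtex) = mass (mg) / total length (km) = (mass_mg / total_length_m) * 1000
Step 1: Convert fiber length: 2.3 cm = 0.023 m
Step 2: Total fiber length = 234 * 0.023 = 5.382 m
Step 3: Linear density = 3.19 mg / 5.382 m = 0.5927 mg/m
Step 4: fineness = 0.5927 * 1000 = 592.7 mtex

592.7 mtex


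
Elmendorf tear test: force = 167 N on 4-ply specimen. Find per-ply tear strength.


Formula: Per-ply strength = Total force / Number of plies
Per-ply = 167 N / 4
Per-ply = 41.75 N

41.75 N


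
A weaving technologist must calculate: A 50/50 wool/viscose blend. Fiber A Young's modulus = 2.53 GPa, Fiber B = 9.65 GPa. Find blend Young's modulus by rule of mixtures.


Formula: Blend property = (fraction_A * property_A) + (fraction_B * property_B)
Step 1: Contribution A = 50/100 * 2.53 GPa = 1.265 GPa
Step 2: Contribution B = 50/100 * 9.65 GPa = 4.825 GPa
Step 3: Blend Young's modulus = 1.265 + 4.825 = 6.09 GPa

6.09 GPa


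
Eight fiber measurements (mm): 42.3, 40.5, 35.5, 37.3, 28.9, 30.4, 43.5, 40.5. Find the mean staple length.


Formula: Mean = sum of lengths / count
Sum = 42.3 + 40.5 + 35.5 + 37.3 + 28.9 + 30.4 + 43.5 + 40.5
Sum = 298.9 mm
Mean = 298.9 / 8 = 37.36 mm

37.36 mm


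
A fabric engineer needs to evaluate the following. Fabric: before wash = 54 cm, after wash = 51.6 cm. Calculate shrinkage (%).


Formula: Shrinkage% = ((L_before - L_after) / L_before) * 100
Step 1: Shrinkage = 54 - 51.6 = 2.4 cm
Step 2: Shrinkage% = (2.4 / 54) * 100
Step 3: Shrinkage% = 0.044444 * 100 = 4.4444% ≈ 4.4%

4.4%


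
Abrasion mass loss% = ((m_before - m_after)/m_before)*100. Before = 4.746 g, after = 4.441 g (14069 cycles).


Formula: Mass loss% = ((m_before - m_after) / m_before) * 100
Step 1: Mass loss = 4.746 - 4.441 = 0.305 g
Step 2: Ratio = 0.305 / 4.746 = 0.0642646
Step 3: Mass loss% = 0.0642646 * 100 = 6.42646% ≈ 6.43%

6.43%


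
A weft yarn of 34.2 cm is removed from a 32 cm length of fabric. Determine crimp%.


Formula: Crimp% = ((L_yarn - L_fabric) / L_fabric) * 100
Step 1: Extension = 34.2 - 32 = 2.2 cm
Step 2: Crimp% = (2.2 / 32) * 100
Step 3: Crimp% = 0.06875 * 100 = 6.875% ≈ 6.9%

6.9%


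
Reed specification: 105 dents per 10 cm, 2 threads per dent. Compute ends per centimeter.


Formula: EPC = (dents per 10 cm * ends per dent) / 10
Step 1: Total ends per 10 cm = 105 * 2 = 210
Step 2: EPC = 210 / 10 = 21.0 ends/cm

21.0 ends/cm


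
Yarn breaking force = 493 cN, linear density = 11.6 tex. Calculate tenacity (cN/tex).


Formula: Tenacity = Breaking force / Linear density
Tenacity = 493 cN / 11.6 tex
Tenacity = 42.50 cN/tex

42.50 cN/tex


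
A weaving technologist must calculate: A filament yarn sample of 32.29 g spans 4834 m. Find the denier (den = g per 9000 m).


Formula: den = (mass_g / length_m) * 9000
Substituting: den = (32.29 / 4834) * 9000
Intermediate: 32.29 / 4834 = 0.00667977 g/m
den = 0.00667977 * 9000 = 60.1 denier

60.1 denier


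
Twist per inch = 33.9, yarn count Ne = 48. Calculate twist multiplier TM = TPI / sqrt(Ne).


Formula: TM = TPI / sqrt(Ne)
Step 1: sqrt(Ne) = sqrt(48) = 6.9282
Step 2: TM = 33.9 / 6.9282 = 4.89

4.89 TM


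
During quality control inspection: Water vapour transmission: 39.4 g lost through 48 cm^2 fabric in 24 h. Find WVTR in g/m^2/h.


Formula: WVTR = mass_loss / (area * time)
Step 1: Convert area: 48 cm^2 = 0.0048 m^2
Step 2: WVTR = 39.4 g / (0.0048 m^2 * 24 h)
Step 3: WVTR = 39.4 / 0.1152 = 342.0 g/m^2/h

342.0 g/m^2/h


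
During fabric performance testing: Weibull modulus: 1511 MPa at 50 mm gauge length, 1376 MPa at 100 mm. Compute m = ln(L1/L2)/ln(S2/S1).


Formula: m = ln(L1/L2) / ln(S2/S1)
Step 1: ln(L1/L2) = ln(50/100) = -0.69315
Step 2: S2/S1 = 1376/1511 = 0.91066
Step 3: ln(S2/S1) = ln(0.91066) = -0.09359
Step 4: m = -0.69315 / -0.09359 = 7.41

7.41 (Weibull m)


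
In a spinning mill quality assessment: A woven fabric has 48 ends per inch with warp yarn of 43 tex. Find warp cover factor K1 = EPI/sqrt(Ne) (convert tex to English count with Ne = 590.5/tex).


Formula: K1 = EPI / sqrt(Ne), with Ne = 590.5 / tex_warp
Step 1: Ne = 590.5 / 43 = 13.733
Step 2: sqrt(Ne) = sqrt(13.733) = 3.7058
Step 3: K1 = 48 / 3.7058 = 13.0

13.0


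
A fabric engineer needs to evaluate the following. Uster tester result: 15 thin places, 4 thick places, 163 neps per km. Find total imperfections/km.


Formula: Total = thin places + thick places + neps
Total = 15 + 4 + 163
Total = 182 imperfections/km

182 imperfections/km


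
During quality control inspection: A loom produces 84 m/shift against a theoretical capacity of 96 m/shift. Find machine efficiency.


Formula: Efficiency% = (Actual output / Theoretical output) * 100
Efficiency% = (84 / 96) * 100
Efficiency% = 0.875 * 100 = 87.5%

87.5%


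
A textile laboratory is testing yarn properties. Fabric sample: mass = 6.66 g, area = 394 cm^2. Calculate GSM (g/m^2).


Formula: GSM = mass_g / area_m2
Step 1: Convert area: 394 cm^2 = 394 / 10000 = 0.0394 m^2
Step 2: GSM = 6.66 g / 0.0394 m^2 = 169.0 g/m^2

169.0 g/m^2


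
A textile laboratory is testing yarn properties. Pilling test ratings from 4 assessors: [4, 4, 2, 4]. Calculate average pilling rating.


Formula: Mean = sum / count
Sum = 4 + 4 + 2 + 4 = 14
Mean = 14 / 4 = 3.5

3.5


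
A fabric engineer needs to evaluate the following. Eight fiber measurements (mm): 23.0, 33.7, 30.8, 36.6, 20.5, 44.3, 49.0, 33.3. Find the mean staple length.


Formula: Mean = sum of lengths / count
Sum = 23.0 + 33.7 + 30.8 + 36.6 + 20.5 + 44.3 + 49.0 + 33.3
Sum = 271.2 mm
Mean = 271.2 / 8 = 33.90 mm

33.90 mm


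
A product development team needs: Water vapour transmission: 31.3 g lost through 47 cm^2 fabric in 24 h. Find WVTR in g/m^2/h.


Formula: WVTR = mass_loss / (area * time)
Step 1: Convert area: 47 cm^2 = 0.0047 m^2
Step 2: WVTR = 31.3 g / (0.0047 m^2 * 24 h)
Step 3: WVTR = 31.3 / 0.1128 = 277.5 g/m^2/h

277.5 g/m^2/h


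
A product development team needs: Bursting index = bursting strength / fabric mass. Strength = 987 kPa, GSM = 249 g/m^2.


Formula: Bursting Index = Bursting Strength / Fabric GSM
BI = 987 kPa / 249 g/m^2
BI = 3.964 kPa/(g/m^2)

3.964 kPa/(g/m^2)


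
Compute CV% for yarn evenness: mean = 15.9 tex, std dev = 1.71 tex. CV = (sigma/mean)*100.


Formula: CV% = (standard deviation / mean) * 100
Step 1: Ratio = 1.71 / 15.9 = 0.107547
Step 2: CV% = 0.107547 * 100 = 10.7547% ≈ 10.8%

10.8%


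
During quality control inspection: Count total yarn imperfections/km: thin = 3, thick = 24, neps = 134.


Formula: Total = thin places + thick places + neps
Total = 3 + 24 + 134
Total = 161 imperfections/km

161 imperfections/km


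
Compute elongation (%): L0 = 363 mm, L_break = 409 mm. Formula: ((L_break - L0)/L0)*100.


Formula: Elongation (%) = ((L_break - L0) / L0) * 100
Step 1: Extension = 409 - 363 = 46 mm
Step 2: Elongation = (46 / 363) * 100
Step 3: Elongation = 0.126722 * 100 = 12.6722% ≈ 12.7%

12.7%


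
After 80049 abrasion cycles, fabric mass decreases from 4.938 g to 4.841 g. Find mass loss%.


Formula: Mass loss% = ((m_before - m_after) / m_before) * 100
Step 1: Mass loss = 4.938 - 4.841 = 0.097 g
Step 2: Ratio = 0.097 / 4.938 = 0.0196436
Step 3: Mass loss% = 0.0196436 * 100 = 1.96436% ≈ 1.96%

1.96%


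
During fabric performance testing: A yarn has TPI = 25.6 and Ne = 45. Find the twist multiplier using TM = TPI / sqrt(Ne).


Formula: TM = TPI / sqrt(Ne)
Step 1: sqrt(Ne) = sqrt(45) = 6.7082
Step 2: TM = 25.6 / 6.7082 = 3.82

3.82 TM


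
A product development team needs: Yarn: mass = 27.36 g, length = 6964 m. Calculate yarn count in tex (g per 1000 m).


Formula: Tex = (mass_g / length_m) * 1000
Substituting: Tex = (27.36 / 6964) * 1000
Intermediate: 27.36 / 6964 = 0.00392878 g/m
Tex = 0.00392878 * 1000 = 3.93 tex

3.93 tex


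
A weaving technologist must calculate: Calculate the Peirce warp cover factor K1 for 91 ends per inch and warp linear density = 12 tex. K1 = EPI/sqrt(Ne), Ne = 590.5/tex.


Formula: K1 = EPI / sqrt(Ne), with Ne = 590.5 / tex_warp
Step 1: Ne = 590.5 / 12 = 49.208
Step 2: sqrt(Ne) = sqrt(49.208) = 7.0148
Step 3: K1 = 91 / 7.0148 = 13.0

13.0


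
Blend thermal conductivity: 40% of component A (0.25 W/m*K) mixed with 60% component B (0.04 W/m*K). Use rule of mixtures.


Formula: Blend property = (fraction_A * property_A) + (fraction_B * property_B)
Step 1: Contribution A = 40/100 * 0.25 W/m*K = 0.1 W/m*K
Step 2: Contribution B = 60/100 * 0.04 W/m*K = 0.024 W/m*K
Step 3: Blend thermal conductivity = 0.1 + 0.024 = 0.124 W/m*K

0.124 W/m*K


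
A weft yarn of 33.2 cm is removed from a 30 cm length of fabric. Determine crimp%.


Formula: Crimp% = ((L_yarn - L_fabric) / L_fabric) * 100
Step 1: Extension = 33.2 - 30 = 3.2 cm
Step 2: Crimp% = (3.2 / 30) * 100
Step 3: Crimp% = 0.106667 * 100 = 10.6667% ≈ 10.7%

10.7%


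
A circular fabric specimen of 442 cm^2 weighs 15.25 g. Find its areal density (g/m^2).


Formula: GSM = mass_g / area_m2
Step 1: Convert area: 442 cm^2 = 442 / 10000 = 0.0442 m^2
Step 2: GSM = 15.25 g / 0.0442 m^2 = 345.0 g/m^2

345.0 g/m^2


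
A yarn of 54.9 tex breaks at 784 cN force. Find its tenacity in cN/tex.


Formula: Tenacity = Breaking force / Linear density
Tenacity = 784 cN / 54.9 tex
Tenacity = 14.28 cN/tex

14.28 cN/tex


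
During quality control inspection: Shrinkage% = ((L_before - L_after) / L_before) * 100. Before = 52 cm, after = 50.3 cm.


Formula: Shrinkage% = ((L_before - L_after) / L_before) * 100
Step 1: Shrinkage = 52 - 50.3 = 1.7 cm
Step 2: Shrinkage% = (1.7 / 52) * 100
Step 3: Shrinkage% = 0.032692 * 100 = 3.2692% ≈ 3.3%

3.3%


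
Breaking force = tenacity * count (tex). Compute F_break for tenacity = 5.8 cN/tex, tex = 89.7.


Formula: Breaking force = Tenacity * Linear density
F = 5.8 cN/tex * 89.7 tex
F = 520.26 cN

520.26 cN


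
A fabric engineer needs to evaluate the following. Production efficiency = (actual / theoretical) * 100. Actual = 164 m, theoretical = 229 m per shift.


Formula: Efficiency% = (Actual output / Theoretical output) * 100
Efficiency% = (164 / 229) * 100
Efficiency% = 0.716157 * 100 = 71.6157% ≈ 71.6%

71.6%


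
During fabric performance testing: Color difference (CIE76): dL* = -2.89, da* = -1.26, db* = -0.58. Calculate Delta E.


Formula: Delta E = sqrt(dL*^2 + da*^2 + db*^2)
Step 1: dL*^2 = (-2.89)^2 = 8.3521
Step 2: da*^2 = (-1.26)^2 = 1.5876
Step 3: db*^2 = (-0.58)^2 = 0.3364
Step 4: Sum = 8.3521 + 1.5876 + 0.3364 = 10.2761
Step 5: Delta E = sqrt(10.2761) = 3.21

3.21 Delta E


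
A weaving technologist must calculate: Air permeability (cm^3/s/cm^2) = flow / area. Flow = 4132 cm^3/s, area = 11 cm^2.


Formula: Air Permeability = Airflow / Test Area
AP = 4132 cm^3/s / 11 cm^2
AP = 375.6 cm^3/s/cm^2

375.6 cm^3/s/cm^2


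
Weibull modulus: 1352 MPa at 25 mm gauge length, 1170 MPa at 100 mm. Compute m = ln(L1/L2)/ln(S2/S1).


Formula: m = ln(L1/L2) / ln(S2/S1)
Step 1: ln(L1/L2) = ln(25/100) = -1.38629
Step 2: S2/S1 = 1170/1352 = 0.86538
Step 3: ln(S2/S1) = ln(0.86538) = -0.14459
Step 4: m = -1.38629 / -0.14459 = 9.59

9.59 (Weibull m)


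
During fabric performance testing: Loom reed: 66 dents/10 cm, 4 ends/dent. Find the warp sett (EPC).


Formula: EPC = (dents per 10 cm * ends per dent) / 10
Step 1: Total ends per 10 cm = 66 * 4 = 264
Step 2: EPC = 264 / 10 = 26.4 ends/cm

26.4 ends/cm


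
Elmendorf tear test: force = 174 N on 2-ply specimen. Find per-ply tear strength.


Formula: Per-ply strength = Total force / Number of plies
Per-ply = 174 N / 2
Per-ply = 87 N

87 N


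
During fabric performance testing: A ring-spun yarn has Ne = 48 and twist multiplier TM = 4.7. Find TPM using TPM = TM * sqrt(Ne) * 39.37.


Formula: TPM = TM * sqrt(Ne) * 39.37
Step 1: sqrt(Ne) = sqrt(48) = 6.9282
Step 2: TM * sqrt(Ne) = 4.7 * 6.9282 = 32.5625
Step 3: TPM = 32.5625 * 39.37 = 1282 twists/m

1282 twists/m


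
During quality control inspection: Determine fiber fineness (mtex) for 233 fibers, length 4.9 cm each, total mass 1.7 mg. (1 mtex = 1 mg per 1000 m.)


Formula: fineness (mtex) = mass (mg) / total length (km) = (mass_mg / total_length_m) * 1000
Step 1: Convert fiber length: 4.9 cm = 0.049 m
Step 2: Total fiber length = 233 * 0.049 = 11.417 m
Step 3: Linear density = 1.7 mg / 11.417 m = 0.1489 mg/m
Step 4: fineness = 0.1489 * 1000 = 148.9 mtex

148.9 mtex


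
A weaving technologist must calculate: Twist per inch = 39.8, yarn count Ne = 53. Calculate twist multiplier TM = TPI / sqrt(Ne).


Formula: TM = TPI / sqrt(Ne)
Step 1: sqrt(Ne) = sqrt(53) = 7.2801
Step 2: TM = 39.8 / 7.2801 = 5.47

5.47 TM


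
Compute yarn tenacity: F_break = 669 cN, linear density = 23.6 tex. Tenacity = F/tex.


Formula: Tenacity = Breaking force / Linear density
Tenacity = 669 cN / 23.6 tex
Tenacity = 28.35 cN/tex

28.35 cN/tex


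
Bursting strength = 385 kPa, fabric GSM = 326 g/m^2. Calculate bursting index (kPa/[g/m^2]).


Formula: Bursting Index = Bursting Strength / Fabric GSM
BI = 385 kPa / 326 g/m^2
BI = 1.181 kPa/(g/m^2)

1.181 kPa/(g/m^2)
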